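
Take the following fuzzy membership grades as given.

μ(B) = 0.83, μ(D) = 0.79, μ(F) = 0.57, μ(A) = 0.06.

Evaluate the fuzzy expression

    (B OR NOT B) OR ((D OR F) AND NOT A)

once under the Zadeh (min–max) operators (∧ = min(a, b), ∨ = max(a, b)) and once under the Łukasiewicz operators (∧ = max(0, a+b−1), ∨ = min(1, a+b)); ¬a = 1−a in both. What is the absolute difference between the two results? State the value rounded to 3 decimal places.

0.170

Under Zadeh (min–max):
  NOT B = 1 − 0.83 = 0.17
  B OR NOT B = max(a, b) on (0.83, 0.17) = 0.83
  D OR F = max(a, b) on (0.79, 0.57) = 0.79
  NOT A = 1 − 0.06 = 0.94
  (D OR F) AND NOT A = min(a, b) on (0.79, 0.94) = 0.79
  (B OR NOT B) OR ((D OR F) AND NOT A) = max(a, b) on (0.83, 0.79) = 0.83
  → value = 0.8300
Under Łukasiewicz:
  NOT B = 1 − 0.83 = 0.17
  B OR NOT B = min(1, a+b) on (0.83, 0.17) = 1.00
  D OR F = min(1, a+b) on (0.79, 0.57) = 1.00
  NOT A = 1 − 0.06 = 0.94
  (D OR F) AND NOT A = max(0, a+b−1) on (1.00, 0.94) = 0.94
  (B OR NOT B) OR ((D OR F) AND NOT A) = min(1, a+b) on (1.00, 0.94) = 1.00
  → value = 1.0000
|0.8300 − 1.0000| = 0.170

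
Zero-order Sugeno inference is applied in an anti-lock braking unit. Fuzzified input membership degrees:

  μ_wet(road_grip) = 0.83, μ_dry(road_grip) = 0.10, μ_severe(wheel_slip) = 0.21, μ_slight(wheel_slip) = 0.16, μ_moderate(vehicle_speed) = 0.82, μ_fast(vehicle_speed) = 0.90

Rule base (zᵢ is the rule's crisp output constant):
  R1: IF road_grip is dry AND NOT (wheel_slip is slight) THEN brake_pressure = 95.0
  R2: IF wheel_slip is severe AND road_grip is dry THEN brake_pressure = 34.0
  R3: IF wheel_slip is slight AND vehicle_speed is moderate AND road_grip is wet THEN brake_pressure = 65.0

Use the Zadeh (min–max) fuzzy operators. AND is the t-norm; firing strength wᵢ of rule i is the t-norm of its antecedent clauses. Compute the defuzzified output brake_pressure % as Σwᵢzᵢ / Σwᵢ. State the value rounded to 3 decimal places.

R1 (z=95.0): dry=0.10, ¬slight=1−0.16=0.84; AND[min(a, b)] → w = 0.10
R2 (z=34.0): severe=0.21, dry=0.10; AND[min(a, b)] → w = 0.10
R3 (z=65.0): slight=0.16, moderate=0.82, wet=0.83; AND[min(a, b)] → w = 0.16
Weighted average = (0.10·95.0 + 0.10·34.0 + 0.16·65.0) / (0.10 + 0.10 + 0.16)
  = 23.3000 / 0.3600 = 64.722

64.722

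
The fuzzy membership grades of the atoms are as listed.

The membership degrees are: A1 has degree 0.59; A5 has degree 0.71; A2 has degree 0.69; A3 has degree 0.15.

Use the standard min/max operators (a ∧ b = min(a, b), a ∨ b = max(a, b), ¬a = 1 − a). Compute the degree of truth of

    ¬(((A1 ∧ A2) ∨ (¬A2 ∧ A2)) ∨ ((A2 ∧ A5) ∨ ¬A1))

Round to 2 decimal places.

A1 ∧ A2 = min(a, b) on (0.59, 0.69) = 0.59
¬A2 = 1 − 0.69 = 0.31
¬A2 ∧ A2 = min(a, b) on (0.31, 0.69) = 0.31
(A1 ∧ A2) ∨ (¬A2 ∧ A2) = max(a, b) on (0.59, 0.31) = 0.59
A2 ∧ A5 = min(a, b) on (0.69, 0.71) = 0.69
¬A1 = 1 − 0.59 = 0.41
(A2 ∧ A5) ∨ ¬A1 = max(a, b) on (0.69, 0.41) = 0.69
((A1 ∧ A2) ∨ (¬A2 ∧ A2)) ∨ ((A2 ∧ A5) ∨ ¬A1) = max(a, b) on (0.59, 0.69) = 0.69
¬(((A1 ∧ A2) ∨ (¬A2 ∧ A2)) ∨ ((A2 ∧ A5) ∨ ¬A1)) = 1 − 0.69 = 0.31

0.31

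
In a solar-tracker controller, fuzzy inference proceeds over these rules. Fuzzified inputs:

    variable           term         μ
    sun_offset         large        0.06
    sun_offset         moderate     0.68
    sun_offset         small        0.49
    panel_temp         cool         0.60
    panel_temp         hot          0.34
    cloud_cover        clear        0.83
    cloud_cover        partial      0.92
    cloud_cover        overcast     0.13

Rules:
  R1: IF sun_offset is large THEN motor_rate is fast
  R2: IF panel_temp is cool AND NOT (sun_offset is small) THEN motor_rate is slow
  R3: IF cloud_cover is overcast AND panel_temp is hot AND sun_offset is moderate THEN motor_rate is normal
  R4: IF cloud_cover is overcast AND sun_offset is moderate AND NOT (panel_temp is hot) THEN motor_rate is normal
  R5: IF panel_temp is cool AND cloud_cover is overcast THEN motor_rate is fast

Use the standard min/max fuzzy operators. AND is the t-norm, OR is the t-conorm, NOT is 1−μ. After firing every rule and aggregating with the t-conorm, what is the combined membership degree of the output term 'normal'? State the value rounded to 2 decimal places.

0.13

R1: large=0.06 → w = 0.06
R2: cool=0.60, ¬small=1−0.49=0.51; AND[min(a, b)] → w = 0.51
R3: overcast=0.13, hot=0.34, moderate=0.68; AND[min(a, b)] → w = 0.13
R4: overcast=0.13, moderate=0.68, ¬hot=1−0.34=0.66; AND[min(a, b)] → w = 0.13
R5: cool=0.60, overcast=0.13; AND[min(a, b)] → w = 0.13
Rules with consequent 'normal': {R3, R4} → strengths 0.13, 0.13
Aggregate via t-conorm [max(a, b)]: 0.13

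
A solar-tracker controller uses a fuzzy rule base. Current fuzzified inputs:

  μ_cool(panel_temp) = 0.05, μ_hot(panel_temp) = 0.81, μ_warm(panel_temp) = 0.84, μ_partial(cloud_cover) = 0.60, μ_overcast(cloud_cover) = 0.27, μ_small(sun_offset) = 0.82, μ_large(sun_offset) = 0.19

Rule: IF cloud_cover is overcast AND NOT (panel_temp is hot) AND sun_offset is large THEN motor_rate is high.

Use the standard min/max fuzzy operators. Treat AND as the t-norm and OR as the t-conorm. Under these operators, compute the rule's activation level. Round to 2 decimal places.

firing strength: overcast=0.27, ¬hot=1−0.81=0.19, large=0.19; AND[min(a, b)] → w = 0.19

0.19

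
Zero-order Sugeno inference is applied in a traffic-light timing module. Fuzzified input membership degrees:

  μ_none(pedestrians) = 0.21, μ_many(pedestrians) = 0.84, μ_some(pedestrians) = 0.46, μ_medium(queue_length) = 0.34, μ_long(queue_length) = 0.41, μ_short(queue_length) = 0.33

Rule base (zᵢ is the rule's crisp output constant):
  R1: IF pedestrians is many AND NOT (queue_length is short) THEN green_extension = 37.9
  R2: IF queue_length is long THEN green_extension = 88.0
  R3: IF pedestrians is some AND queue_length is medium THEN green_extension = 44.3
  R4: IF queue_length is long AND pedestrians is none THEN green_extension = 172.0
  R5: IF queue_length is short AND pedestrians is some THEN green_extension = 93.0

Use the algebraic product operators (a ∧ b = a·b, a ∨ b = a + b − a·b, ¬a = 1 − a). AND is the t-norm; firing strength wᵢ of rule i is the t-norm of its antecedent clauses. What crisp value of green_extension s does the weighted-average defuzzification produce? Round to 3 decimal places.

R1 (z=37.9): many=0.84, ¬short=1−0.33=0.67; AND[a·b] → w = 0.5628
R2 (z=88.0): long=0.41 → w = 0.4100
R3 (z=44.3): some=0.46, medium=0.34; AND[a·b] → w = 0.1564
R4 (z=172.0): long=0.41, none=0.21; AND[a·b] → w = 0.0861
R5 (z=93.0): short=0.33, some=0.46; AND[a·b] → w = 0.1518
Weighted average = (0.5628·37.9 + 0.4100·88.0 + 0.1564·44.3 + 0.0861·172.0 + 0.1518·93.0) / (0.5628 + 0.4100 + 0.1564 + 0.0861 + 0.1518)
  = 93.2652 / 1.3671 = 68.221

68.221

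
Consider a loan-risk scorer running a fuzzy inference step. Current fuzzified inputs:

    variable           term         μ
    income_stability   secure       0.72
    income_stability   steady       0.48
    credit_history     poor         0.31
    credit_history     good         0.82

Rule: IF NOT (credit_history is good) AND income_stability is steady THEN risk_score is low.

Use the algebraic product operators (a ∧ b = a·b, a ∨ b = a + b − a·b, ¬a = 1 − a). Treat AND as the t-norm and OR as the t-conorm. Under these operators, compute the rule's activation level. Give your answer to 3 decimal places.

0.086

firing strength: ¬good=1−0.82=0.18, steady=0.48; AND[a·b] → w = 0.0864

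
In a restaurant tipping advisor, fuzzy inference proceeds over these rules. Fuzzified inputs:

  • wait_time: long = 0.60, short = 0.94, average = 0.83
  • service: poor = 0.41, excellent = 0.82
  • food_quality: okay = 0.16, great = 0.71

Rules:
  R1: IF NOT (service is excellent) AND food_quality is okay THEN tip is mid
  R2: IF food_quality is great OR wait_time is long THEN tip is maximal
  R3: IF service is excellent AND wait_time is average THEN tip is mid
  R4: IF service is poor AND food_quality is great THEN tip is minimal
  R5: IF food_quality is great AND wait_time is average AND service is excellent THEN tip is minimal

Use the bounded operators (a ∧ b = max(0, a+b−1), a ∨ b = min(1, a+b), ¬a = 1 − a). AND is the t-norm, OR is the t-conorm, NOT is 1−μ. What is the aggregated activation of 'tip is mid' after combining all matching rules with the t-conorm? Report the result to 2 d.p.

R1: ¬excellent=1−0.82=0.18, okay=0.16; AND[max(0, a+b−1)] → w = 0.00
R2: great=0.71, long=0.60; OR[min(1, a+b)] → w = 1.00
R3: excellent=0.82, average=0.83; AND[max(0, a+b−1)] → w = 0.65
R4: poor=0.41, great=0.71; AND[max(0, a+b−1)] → w = 0.12
R5: great=0.71, average=0.83, excellent=0.82; AND[max(0, a+b−1)] → w = 0.36
Rules with consequent 'mid': {R1, R3} → strengths 0.00, 0.65
Aggregate via t-conorm [min(1, a+b)]: 0.65

0.65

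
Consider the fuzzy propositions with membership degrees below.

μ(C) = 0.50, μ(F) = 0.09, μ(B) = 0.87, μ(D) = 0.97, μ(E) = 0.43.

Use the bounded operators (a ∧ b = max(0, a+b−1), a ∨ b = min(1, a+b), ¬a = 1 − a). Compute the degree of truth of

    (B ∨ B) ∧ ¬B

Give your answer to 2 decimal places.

B ∨ B = min(1, a+b) on (0.87, 0.87) = 1.00
¬B = 1 − 0.87 = 0.13
(B ∨ B) ∧ ¬B = max(0, a+b−1) on (1.00, 0.13) = 0.13

0.13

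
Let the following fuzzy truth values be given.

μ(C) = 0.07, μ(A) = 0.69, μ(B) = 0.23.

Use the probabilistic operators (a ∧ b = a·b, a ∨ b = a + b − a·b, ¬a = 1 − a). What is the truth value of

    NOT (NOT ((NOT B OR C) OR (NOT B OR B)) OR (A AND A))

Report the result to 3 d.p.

0.504

NOT B = 1 − 0.2300 = 0.7700
NOT B OR C = a + b − a·b on (0.7700, 0.0700) = 0.7861
NOT B = 1 − 0.2300 = 0.7700
NOT B OR B = a + b − a·b on (0.7700, 0.2300) = 0.8229
(NOT B OR C) OR (NOT B OR B) = a + b − a·b on (0.7861, 0.8229) = 0.9621
NOT ((NOT B OR C) OR (NOT B OR B)) = 1 − 0.9621 = 0.0379
A AND A = a·b on (0.6900, 0.6900) = 0.4761
NOT ((NOT B OR C) OR (NOT B OR B)) OR (A AND A) = a + b − a·b on (0.0379, 0.4761) = 0.4959
NOT (NOT ((NOT B OR C) OR (NOT B OR B)) OR (A AND A)) = 1 − 0.4959 = 0.5041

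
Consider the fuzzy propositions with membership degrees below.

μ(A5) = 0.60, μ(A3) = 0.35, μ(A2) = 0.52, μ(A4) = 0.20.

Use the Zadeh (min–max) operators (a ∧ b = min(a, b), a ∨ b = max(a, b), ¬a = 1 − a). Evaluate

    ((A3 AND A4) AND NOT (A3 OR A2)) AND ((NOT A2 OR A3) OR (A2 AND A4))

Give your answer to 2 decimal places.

0.20

A3 AND A4 = min(a, b) on (0.35, 0.20) = 0.20
A3 OR A2 = max(a, b) on (0.35, 0.52) = 0.52
NOT (A3 OR A2) = 1 − 0.52 = 0.48
(A3 AND A4) AND NOT (A3 OR A2) = min(a, b) on (0.20, 0.48) = 0.20
NOT A2 = 1 − 0.52 = 0.48
NOT A2 OR A3 = max(a, b) on (0.48, 0.35) = 0.48
A2 AND A4 = min(a, b) on (0.52, 0.20) = 0.20
(NOT A2 OR A3) OR (A2 AND A4) = max(a, b) on (0.48, 0.20) = 0.48
((A3 AND A4) AND NOT (A3 OR A2)) AND ((NOT A2 OR A3) OR (A2 AND A4)) = min(a, b) on (0.20, 0.48) = 0.20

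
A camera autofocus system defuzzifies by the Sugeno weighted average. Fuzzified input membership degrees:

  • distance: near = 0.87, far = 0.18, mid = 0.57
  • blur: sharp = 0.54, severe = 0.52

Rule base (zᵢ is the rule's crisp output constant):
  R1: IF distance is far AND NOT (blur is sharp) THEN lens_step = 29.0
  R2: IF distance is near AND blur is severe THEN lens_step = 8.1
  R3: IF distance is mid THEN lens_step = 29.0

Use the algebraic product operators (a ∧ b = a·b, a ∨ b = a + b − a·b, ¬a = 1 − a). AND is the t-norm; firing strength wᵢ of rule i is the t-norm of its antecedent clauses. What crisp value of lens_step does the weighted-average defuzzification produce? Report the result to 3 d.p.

20.445

R1 (z=29.0): far=0.18, ¬sharp=1−0.54=0.46; AND[a·b] → w = 0.0828
R2 (z=8.1): near=0.87, severe=0.52; AND[a·b] → w = 0.4524
R3 (z=29.0): mid=0.57 → w = 0.5700
Weighted average = (0.0828·29.0 + 0.4524·8.1 + 0.5700·29.0) / (0.0828 + 0.4524 + 0.5700)
  = 22.5956 / 1.1052 = 20.445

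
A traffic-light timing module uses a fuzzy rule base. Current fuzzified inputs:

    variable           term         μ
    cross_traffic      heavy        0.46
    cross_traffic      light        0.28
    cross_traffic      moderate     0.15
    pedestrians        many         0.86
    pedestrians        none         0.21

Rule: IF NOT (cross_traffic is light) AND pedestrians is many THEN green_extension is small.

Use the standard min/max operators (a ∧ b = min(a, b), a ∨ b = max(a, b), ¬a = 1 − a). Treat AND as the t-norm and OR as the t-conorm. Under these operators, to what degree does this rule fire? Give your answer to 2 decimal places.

firing strength: ¬light=1−0.28=0.72, many=0.86; AND[min(a, b)] → w = 0.72

0.72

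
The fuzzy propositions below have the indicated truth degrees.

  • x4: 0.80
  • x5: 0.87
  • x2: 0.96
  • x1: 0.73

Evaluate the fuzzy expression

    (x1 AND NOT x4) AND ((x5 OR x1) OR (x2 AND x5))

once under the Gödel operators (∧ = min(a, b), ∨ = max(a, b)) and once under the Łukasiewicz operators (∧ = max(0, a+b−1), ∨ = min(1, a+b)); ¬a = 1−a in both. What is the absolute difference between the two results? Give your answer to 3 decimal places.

0.200

Under Gödel:
  NOT x4 = 1 − 0.80 = 0.20
  x1 AND NOT x4 = min(a, b) on (0.73, 0.20) = 0.20
  x5 OR x1 = max(a, b) on (0.87, 0.73) = 0.87
  x2 AND x5 = min(a, b) on (0.96, 0.87) = 0.87
  (x5 OR x1) OR (x2 AND x5) = max(a, b) on (0.87, 0.87) = 0.87
  (x1 AND NOT x4) AND ((x5 OR x1) OR (x2 AND x5)) = min(a, b) on (0.20, 0.87) = 0.20
  → value = 0.2000
Under Łukasiewicz:
  NOT x4 = 1 − 0.80 = 0.20
  x1 AND NOT x4 = max(0, a+b−1) on (0.73, 0.20) = 0.00
  x5 OR x1 = min(1, a+b) on (0.87, 0.73) = 1.00
  x2 AND x5 = max(0, a+b−1) on (0.96, 0.87) = 0.83
  (x5 OR x1) OR (x2 AND x5) = min(1, a+b) on (1.00, 0.83) = 1.00
  (x1 AND NOT x4) AND ((x5 OR x1) OR (x2 AND x5)) = max(0, a+b−1) on (0.00, 1.00) = 0.00
  → value = 0.0000
|0.2000 − 0.0000| = 0.200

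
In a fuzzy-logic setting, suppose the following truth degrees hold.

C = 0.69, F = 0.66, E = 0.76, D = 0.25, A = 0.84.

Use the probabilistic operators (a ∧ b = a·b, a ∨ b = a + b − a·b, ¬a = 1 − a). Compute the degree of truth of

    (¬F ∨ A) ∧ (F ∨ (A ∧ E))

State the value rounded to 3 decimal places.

¬F = 1 − 0.6600 = 0.3400
¬F ∨ A = a + b − a·b on (0.3400, 0.8400) = 0.8944
A ∧ E = a·b on (0.8400, 0.7600) = 0.6384
F ∨ (A ∧ E) = a + b − a·b on (0.6600, 0.6384) = 0.8771
(¬F ∨ A) ∧ (F ∨ (A ∧ E)) = a·b on (0.8944, 0.8771) = 0.7844

0.784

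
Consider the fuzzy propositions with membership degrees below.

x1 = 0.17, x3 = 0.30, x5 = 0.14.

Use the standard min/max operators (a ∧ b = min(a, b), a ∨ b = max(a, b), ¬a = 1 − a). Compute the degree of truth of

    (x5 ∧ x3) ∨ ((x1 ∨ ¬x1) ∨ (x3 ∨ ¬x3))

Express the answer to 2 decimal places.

x5 ∧ x3 = min(a, b) on (0.14, 0.30) = 0.14
¬x1 = 1 − 0.17 = 0.83
x1 ∨ ¬x1 = max(a, b) on (0.17, 0.83) = 0.83
¬x3 = 1 − 0.30 = 0.70
x3 ∨ ¬x3 = max(a, b) on (0.30, 0.70) = 0.70
(x1 ∨ ¬x1) ∨ (x3 ∨ ¬x3) = max(a, b) on (0.83, 0.70) = 0.83
(x5 ∧ x3) ∨ ((x1 ∨ ¬x1) ∨ (x3 ∨ ¬x3)) = max(a, b) on (0.14, 0.83) = 0.83

0.83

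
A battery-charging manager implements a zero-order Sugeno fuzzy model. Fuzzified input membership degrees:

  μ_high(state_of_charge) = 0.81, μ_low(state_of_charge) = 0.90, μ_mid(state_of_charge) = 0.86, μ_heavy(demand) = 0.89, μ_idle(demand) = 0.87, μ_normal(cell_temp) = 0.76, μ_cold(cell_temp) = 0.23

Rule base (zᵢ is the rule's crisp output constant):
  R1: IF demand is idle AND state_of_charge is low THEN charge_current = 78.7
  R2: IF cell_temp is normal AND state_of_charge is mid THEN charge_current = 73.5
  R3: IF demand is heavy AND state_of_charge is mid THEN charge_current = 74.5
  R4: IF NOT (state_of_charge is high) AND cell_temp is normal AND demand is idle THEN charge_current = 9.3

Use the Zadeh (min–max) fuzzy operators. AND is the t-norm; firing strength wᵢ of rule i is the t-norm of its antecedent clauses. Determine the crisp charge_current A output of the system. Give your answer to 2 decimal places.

70.96

R1 (z=78.7): idle=0.87, low=0.90; AND[min(a, b)] → w = 0.87
R2 (z=73.5): normal=0.76, mid=0.86; AND[min(a, b)] → w = 0.76
R3 (z=74.5): heavy=0.89, mid=0.86; AND[min(a, b)] → w = 0.86
R4 (z=9.3): ¬high=1−0.81=0.19, normal=0.76, idle=0.87; AND[min(a, b)] → w = 0.19
Weighted average = (0.87·78.7 + 0.76·73.5 + 0.86·74.5 + 0.19·9.3) / (0.87 + 0.76 + 0.86 + 0.19)
  = 190.1660 / 2.6800 = 70.96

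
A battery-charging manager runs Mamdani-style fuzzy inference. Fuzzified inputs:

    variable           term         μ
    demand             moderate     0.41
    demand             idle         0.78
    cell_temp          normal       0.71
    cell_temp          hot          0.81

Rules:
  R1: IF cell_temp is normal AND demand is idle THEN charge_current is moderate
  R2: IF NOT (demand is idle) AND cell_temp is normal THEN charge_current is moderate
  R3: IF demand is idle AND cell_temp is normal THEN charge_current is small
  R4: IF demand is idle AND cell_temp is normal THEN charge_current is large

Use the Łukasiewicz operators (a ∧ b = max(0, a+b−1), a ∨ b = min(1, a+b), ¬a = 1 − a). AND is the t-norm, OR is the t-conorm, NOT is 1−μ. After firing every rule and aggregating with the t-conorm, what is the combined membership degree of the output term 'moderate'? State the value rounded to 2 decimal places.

R1: normal=0.71, idle=0.78; AND[max(0, a+b−1)] → w = 0.49
R2: ¬idle=1−0.78=0.22, normal=0.71; AND[max(0, a+b−1)] → w = 0.00
R3: idle=0.78, normal=0.71; AND[max(0, a+b−1)] → w = 0.49
R4: idle=0.78, normal=0.71; AND[max(0, a+b−1)] → w = 0.49
Rules with consequent 'moderate': {R1, R2} → strengths 0.49, 0.00
Aggregate via t-conorm [min(1, a+b)]: 0.49

0.49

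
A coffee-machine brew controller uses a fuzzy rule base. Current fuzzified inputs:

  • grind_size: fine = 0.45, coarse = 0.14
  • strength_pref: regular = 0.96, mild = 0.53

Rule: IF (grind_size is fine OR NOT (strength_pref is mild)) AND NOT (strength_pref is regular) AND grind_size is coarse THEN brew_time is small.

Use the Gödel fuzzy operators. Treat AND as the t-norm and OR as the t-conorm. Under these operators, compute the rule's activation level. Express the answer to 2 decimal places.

firing strength: (fine=0.45 OR ¬mild=1−0.53=0.47) = 0.47; AND[min(a, b)] with ¬regular=1−0.96=0.04, coarse=0.14 → w = 0.04

0.04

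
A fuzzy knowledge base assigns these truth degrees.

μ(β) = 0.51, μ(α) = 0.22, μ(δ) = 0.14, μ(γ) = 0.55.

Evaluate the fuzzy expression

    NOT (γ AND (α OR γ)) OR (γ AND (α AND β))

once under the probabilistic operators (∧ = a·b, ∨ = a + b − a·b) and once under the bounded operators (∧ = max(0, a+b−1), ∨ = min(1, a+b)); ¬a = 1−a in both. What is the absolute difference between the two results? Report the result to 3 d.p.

Under probabilistic:
  α OR γ = a + b − a·b on (0.2200, 0.5500) = 0.6490
  γ AND (α OR γ) = a·b on (0.5500, 0.6490) = 0.3570
  NOT (γ AND (α OR γ)) = 1 − 0.3570 = 0.6430
  α AND β = a·b on (0.2200, 0.5100) = 0.1122
  γ AND (α AND β) = a·b on (0.5500, 0.1122) = 0.0617
  NOT (γ AND (α OR γ)) OR (γ AND (α AND β)) = a + b − a·b on (0.6430, 0.0617) = 0.6651
  → value = 0.6651
Under bounded:
  α OR γ = min(1, a+b) on (0.22, 0.55) = 0.77
  γ AND (α OR γ) = max(0, a+b−1) on (0.55, 0.77) = 0.32
  NOT (γ AND (α OR γ)) = 1 − 0.32 = 0.68
  α AND β = max(0, a+b−1) on (0.22, 0.51) = 0.00
  γ AND (α AND β) = max(0, a+b−1) on (0.55, 0.00) = 0.00
  NOT (γ AND (α OR γ)) OR (γ AND (α AND β)) = min(1, a+b) on (0.68, 0.00) = 0.68
  → value = 0.6800
|0.6651 − 0.6800| = 0.015

0.015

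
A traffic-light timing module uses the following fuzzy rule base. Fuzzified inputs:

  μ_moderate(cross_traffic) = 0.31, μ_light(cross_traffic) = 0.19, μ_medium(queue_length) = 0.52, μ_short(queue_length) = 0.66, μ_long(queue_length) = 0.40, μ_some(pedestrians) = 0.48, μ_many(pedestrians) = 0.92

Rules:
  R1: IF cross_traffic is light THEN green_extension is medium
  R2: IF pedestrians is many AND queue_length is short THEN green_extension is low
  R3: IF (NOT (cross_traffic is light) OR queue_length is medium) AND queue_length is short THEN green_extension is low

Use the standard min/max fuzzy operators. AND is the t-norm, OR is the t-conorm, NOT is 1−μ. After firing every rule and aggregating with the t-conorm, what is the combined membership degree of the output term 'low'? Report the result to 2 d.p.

0.66

R1: light=0.19 → w = 0.19
R2: many=0.92, short=0.66; AND[min(a, b)] → w = 0.66
R3: (¬light=1−0.19=0.81 OR medium=0.52) = 0.81; AND[min(a, b)] with short=0.66 → w = 0.66
Rules with consequent 'low': {R2, R3} → strengths 0.66, 0.66
Aggregate via t-conorm [max(a, b)]: 0.66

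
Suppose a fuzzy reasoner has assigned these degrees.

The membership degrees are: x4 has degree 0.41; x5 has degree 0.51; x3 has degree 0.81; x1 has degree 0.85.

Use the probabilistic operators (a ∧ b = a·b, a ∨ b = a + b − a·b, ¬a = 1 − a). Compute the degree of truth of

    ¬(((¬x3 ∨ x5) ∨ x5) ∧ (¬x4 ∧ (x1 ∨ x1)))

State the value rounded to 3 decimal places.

¬x3 = 1 − 0.8100 = 0.1900
¬x3 ∨ x5 = a + b − a·b on (0.1900, 0.5100) = 0.6031
(¬x3 ∨ x5) ∨ x5 = a + b − a·b on (0.6031, 0.5100) = 0.8055
¬x4 = 1 − 0.4100 = 0.5900
x1 ∨ x1 = a + b − a·b on (0.8500, 0.8500) = 0.9775
¬x4 ∧ (x1 ∨ x1) = a·b on (0.5900, 0.9775) = 0.5767
((¬x3 ∨ x5) ∨ x5) ∧ (¬x4 ∧ (x1 ∨ x1)) = a·b on (0.8055, 0.5767) = 0.4646
¬(((¬x3 ∨ x5) ∨ x5) ∧ (¬x4 ∧ (x1 ∨ x1))) = 1 − 0.4646 = 0.5354

0.535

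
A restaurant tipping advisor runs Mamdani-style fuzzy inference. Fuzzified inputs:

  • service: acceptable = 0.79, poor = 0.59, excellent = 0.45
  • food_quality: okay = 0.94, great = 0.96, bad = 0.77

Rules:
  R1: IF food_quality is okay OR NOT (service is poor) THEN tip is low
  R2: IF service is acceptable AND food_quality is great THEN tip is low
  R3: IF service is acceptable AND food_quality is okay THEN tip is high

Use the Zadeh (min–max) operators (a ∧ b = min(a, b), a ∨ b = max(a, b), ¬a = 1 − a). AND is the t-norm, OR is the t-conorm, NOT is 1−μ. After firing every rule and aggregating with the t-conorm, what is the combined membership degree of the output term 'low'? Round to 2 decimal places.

R1: okay=0.94, ¬poor=1−0.59=0.41; OR[max(a, b)] → w = 0.94
R2: acceptable=0.79, great=0.96; AND[min(a, b)] → w = 0.79
R3: acceptable=0.79, okay=0.94; AND[min(a, b)] → w = 0.79
Rules with consequent 'low': {R1, R2} → strengths 0.94, 0.79
Aggregate via t-conorm [max(a, b)]: 0.94

0.94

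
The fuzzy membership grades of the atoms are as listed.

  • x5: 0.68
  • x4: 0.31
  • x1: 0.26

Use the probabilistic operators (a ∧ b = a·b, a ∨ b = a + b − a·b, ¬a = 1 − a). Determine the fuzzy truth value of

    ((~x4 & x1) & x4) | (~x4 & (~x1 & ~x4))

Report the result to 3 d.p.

~x4 = 1 − 0.3100 = 0.6900
~x4 & x1 = a·b on (0.6900, 0.2600) = 0.1794
(~x4 & x1) & x4 = a·b on (0.1794, 0.3100) = 0.0556
~x4 = 1 − 0.3100 = 0.6900
~x1 = 1 − 0.2600 = 0.7400
~x4 = 1 − 0.3100 = 0.6900
~x1 & ~x4 = a·b on (0.7400, 0.6900) = 0.5106
~x4 & (~x1 & ~x4) = a·b on (0.6900, 0.5106) = 0.3523
((~x4 & x1) & x4) | (~x4 & (~x1 & ~x4)) = a + b − a·b on (0.0556, 0.3523) = 0.3883

0.388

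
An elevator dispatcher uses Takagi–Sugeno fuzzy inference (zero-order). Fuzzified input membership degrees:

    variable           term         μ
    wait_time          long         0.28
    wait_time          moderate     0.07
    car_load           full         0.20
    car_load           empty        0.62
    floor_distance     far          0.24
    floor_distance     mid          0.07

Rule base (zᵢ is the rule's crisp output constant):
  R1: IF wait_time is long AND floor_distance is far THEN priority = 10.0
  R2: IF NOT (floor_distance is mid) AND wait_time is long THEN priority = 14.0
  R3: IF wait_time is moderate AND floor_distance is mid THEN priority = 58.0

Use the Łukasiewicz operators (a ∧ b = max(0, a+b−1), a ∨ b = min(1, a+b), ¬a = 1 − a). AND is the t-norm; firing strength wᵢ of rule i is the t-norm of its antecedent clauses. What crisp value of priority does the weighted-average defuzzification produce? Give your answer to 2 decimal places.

14.00

R1 (z=10.0): long=0.28, far=0.24; AND[max(0, a+b−1)] → w = 0.00
R2 (z=14.0): ¬mid=1−0.07=0.93, long=0.28; AND[max(0, a+b−1)] → w = 0.21
R3 (z=58.0): moderate=0.07, mid=0.07; AND[max(0, a+b−1)] → w = 0.00
Weighted average = (0.00·10.0 + 0.21·14.0 + 0.00·58.0) / (0.00 + 0.21 + 0.00)
  = 2.9400 / 0.2100 = 14.00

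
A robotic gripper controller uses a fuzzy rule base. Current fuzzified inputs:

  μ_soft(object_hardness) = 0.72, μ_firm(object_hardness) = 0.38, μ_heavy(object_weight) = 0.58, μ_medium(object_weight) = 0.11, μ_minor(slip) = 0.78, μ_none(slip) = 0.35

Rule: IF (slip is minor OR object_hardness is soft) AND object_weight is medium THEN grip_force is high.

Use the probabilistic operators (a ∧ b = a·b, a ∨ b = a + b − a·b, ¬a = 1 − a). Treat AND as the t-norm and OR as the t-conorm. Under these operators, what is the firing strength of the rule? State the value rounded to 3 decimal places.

0.103

firing strength: (minor=0.78 OR soft=0.72) = 0.9384; AND[a·b] with medium=0.11 → w = 0.1032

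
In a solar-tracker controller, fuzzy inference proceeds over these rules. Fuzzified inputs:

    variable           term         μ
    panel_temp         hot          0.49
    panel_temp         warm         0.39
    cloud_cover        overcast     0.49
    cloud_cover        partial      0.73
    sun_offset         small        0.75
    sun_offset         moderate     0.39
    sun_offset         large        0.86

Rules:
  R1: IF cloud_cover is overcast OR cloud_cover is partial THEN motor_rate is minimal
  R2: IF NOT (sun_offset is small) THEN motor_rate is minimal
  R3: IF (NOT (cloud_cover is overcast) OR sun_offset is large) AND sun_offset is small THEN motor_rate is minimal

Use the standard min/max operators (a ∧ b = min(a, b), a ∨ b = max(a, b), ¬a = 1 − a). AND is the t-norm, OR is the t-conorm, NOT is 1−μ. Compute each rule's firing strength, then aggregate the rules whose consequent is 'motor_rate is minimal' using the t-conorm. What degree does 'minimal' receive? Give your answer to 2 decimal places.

0.75

R1: overcast=0.49, partial=0.73; OR[max(a, b)] → w = 0.73
R2: ¬small=1−0.75=0.25 → w = 0.25
R3: (¬overcast=1−0.49=0.51 OR large=0.86) = 0.86; AND[min(a, b)] with small=0.75 → w = 0.75
Rules with consequent 'minimal': {R1, R2, R3} → strengths 0.73, 0.25, 0.75
Aggregate via t-conorm [max(a, b)]: 0.75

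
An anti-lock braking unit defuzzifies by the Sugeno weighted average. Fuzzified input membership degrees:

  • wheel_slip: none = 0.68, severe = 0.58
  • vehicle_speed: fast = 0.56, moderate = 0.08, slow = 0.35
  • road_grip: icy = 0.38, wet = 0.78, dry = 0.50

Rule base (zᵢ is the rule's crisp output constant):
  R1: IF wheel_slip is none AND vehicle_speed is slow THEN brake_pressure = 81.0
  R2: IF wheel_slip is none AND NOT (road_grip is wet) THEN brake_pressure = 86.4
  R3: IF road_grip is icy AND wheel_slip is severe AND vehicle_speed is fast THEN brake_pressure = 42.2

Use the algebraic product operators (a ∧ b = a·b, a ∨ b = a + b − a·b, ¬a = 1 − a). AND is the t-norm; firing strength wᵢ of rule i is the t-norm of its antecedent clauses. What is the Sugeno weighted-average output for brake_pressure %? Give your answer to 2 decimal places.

R1 (z=81.0): none=0.68, slow=0.35; AND[a·b] → w = 0.2380
R2 (z=86.4): none=0.68, ¬wet=1−0.78=0.22; AND[a·b] → w = 0.1496
R3 (z=42.2): icy=0.38, severe=0.58, fast=0.56; AND[a·b] → w = 0.1234
Weighted average = (0.2380·81.0 + 0.1496·86.4 + 0.1234·42.2) / (0.2380 + 0.1496 + 0.1234)
  = 37.4119 / 0.5110 = 73.21

73.21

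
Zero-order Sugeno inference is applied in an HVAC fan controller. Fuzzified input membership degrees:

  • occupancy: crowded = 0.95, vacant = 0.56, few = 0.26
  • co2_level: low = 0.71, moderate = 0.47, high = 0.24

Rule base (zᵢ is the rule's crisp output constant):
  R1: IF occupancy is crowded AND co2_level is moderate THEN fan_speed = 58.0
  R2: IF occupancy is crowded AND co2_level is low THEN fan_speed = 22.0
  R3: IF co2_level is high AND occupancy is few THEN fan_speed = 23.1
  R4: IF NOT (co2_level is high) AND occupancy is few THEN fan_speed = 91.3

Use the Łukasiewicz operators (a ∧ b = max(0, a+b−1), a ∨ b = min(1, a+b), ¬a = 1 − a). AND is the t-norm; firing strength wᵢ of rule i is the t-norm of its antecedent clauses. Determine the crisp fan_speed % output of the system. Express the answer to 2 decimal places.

37.01

R1 (z=58.0): crowded=0.95, moderate=0.47; AND[max(0, a+b−1)] → w = 0.42
R2 (z=22.0): crowded=0.95, low=0.71; AND[max(0, a+b−1)] → w = 0.66
R3 (z=23.1): high=0.24, few=0.26; AND[max(0, a+b−1)] → w = 0.00
R4 (z=91.3): ¬high=1−0.24=0.76, few=0.26; AND[max(0, a+b−1)] → w = 0.02
Weighted average = (0.42·58.0 + 0.66·22.0 + 0.00·23.1 + 0.02·91.3) / (0.42 + 0.66 + 0.00 + 0.02)
  = 40.7060 / 1.1000 = 37.01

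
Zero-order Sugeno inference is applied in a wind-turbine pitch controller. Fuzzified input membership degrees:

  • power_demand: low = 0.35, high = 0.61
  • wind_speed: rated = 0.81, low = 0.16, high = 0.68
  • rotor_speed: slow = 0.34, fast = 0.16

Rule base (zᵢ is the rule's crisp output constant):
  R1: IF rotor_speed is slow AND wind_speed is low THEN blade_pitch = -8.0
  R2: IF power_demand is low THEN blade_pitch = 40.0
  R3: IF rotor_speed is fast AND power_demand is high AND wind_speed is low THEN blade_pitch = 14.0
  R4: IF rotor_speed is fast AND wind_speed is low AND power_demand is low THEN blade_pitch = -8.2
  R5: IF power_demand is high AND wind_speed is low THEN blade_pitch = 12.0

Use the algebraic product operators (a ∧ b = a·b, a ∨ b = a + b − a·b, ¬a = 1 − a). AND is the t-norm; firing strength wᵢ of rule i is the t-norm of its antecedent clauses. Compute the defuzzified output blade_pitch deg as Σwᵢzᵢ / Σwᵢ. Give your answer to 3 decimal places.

28.260

R1 (z=-8.0): slow=0.34, low=0.16; AND[a·b] → w = 0.0544
R2 (z=40.0): low=0.35 → w = 0.3500
R3 (z=14.0): fast=0.16, high=0.61, low=0.16; AND[a·b] → w = 0.0156
R4 (z=-8.2): fast=0.16, low=0.16, low=0.35; AND[a·b] → w = 0.0090
R5 (z=12.0): high=0.61, low=0.16; AND[a·b] → w = 0.0976
Weighted average = (0.0544·-8.0 + 0.3500·40.0 + 0.0156·14.0 + 0.0090·-8.2 + 0.0976·12.0) / (0.0544 + 0.3500 + 0.0156 + 0.0090 + 0.0976)
  = 14.8812 / 0.5266 = 28.260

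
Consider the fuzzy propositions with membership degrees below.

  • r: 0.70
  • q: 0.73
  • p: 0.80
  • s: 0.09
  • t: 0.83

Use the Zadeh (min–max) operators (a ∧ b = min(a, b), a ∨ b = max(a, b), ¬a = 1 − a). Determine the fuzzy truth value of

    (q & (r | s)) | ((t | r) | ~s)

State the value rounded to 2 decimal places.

0.91

r | s = max(a, b) on (0.70, 0.09) = 0.70
q & (r | s) = min(a, b) on (0.73, 0.70) = 0.70
t | r = max(a, b) on (0.83, 0.70) = 0.83
~s = 1 − 0.09 = 0.91
(t | r) | ~s = max(a, b) on (0.83, 0.91) = 0.91
(q & (r | s)) | ((t | r) | ~s) = max(a, b) on (0.70, 0.91) = 0.91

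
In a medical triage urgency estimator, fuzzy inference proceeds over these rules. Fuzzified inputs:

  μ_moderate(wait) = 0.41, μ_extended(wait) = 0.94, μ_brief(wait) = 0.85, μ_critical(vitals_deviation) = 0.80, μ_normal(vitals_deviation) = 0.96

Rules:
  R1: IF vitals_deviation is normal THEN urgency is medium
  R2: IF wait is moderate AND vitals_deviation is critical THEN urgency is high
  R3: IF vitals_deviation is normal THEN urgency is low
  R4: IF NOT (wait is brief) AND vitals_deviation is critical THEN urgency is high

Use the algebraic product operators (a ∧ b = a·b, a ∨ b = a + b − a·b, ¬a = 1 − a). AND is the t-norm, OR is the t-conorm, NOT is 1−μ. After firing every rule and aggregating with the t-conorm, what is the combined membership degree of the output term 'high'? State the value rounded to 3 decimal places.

0.409

R1: normal=0.96 → w = 0.9600
R2: moderate=0.41, critical=0.80; AND[a·b] → w = 0.3280
R3: normal=0.96 → w = 0.9600
R4: ¬brief=1−0.85=0.15, critical=0.80; AND[a·b] → w = 0.1200
Rules with consequent 'high': {R2, R4} → strengths 0.3280, 0.1200
Aggregate via t-conorm [a + b − a·b]: 0.4086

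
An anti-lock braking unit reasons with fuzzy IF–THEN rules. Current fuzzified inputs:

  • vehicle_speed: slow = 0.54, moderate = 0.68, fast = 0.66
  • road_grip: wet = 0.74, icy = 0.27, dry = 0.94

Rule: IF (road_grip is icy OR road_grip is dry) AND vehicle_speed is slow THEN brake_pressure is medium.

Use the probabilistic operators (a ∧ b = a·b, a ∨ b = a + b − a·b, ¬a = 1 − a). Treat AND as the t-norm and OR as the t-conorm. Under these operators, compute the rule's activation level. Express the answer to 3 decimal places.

firing strength: (icy=0.27 OR dry=0.94) = 0.9562; AND[a·b] with slow=0.54 → w = 0.5163

0.516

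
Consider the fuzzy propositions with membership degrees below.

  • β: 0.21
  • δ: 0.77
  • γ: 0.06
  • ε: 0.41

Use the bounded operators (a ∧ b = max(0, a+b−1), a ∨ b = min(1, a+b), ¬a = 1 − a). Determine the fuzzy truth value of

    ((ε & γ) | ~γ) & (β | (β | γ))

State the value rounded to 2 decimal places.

ε & γ = max(0, a+b−1) on (0.41, 0.06) = 0.00
~γ = 1 − 0.06 = 0.94
(ε & γ) | ~γ = min(1, a+b) on (0.00, 0.94) = 0.94
β | γ = min(1, a+b) on (0.21, 0.06) = 0.27
β | (β | γ) = min(1, a+b) on (0.21, 0.27) = 0.48
((ε & γ) | ~γ) & (β | (β | γ)) = max(0, a+b−1) on (0.94, 0.48) = 0.42

0.42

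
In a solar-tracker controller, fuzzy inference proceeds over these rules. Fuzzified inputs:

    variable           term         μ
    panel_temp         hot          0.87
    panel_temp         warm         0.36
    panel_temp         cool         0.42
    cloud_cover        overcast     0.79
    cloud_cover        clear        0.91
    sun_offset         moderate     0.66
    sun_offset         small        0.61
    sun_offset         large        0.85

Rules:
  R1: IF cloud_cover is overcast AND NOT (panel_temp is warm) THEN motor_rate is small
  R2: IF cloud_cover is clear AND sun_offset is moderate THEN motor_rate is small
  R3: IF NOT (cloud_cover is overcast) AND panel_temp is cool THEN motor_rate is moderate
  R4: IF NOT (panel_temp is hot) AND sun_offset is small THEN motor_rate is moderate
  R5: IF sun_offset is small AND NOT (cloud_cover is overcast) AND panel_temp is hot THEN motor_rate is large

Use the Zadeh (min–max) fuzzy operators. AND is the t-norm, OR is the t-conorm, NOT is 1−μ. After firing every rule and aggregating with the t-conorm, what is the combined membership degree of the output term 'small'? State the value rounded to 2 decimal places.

R1: overcast=0.79, ¬warm=1−0.36=0.64; AND[min(a, b)] → w = 0.64
R2: clear=0.91, moderate=0.66; AND[min(a, b)] → w = 0.66
R3: ¬overcast=1−0.79=0.21, cool=0.42; AND[min(a, b)] → w = 0.21
R4: ¬hot=1−0.87=0.13, small=0.61; AND[min(a, b)] → w = 0.13
R5: small=0.61, ¬overcast=1−0.79=0.21, hot=0.87; AND[min(a, b)] → w = 0.21
Rules with consequent 'small': {R1, R2} → strengths 0.64, 0.66
Aggregate via t-conorm [max(a, b)]: 0.66

0.66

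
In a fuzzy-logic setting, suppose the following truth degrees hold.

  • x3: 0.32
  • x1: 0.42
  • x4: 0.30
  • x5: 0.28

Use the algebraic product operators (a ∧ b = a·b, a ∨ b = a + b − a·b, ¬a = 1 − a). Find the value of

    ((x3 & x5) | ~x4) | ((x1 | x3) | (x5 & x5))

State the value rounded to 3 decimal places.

x3 & x5 = a·b on (0.3200, 0.2800) = 0.0896
~x4 = 1 − 0.3000 = 0.7000
(x3 & x5) | ~x4 = a + b − a·b on (0.0896, 0.7000) = 0.7269
x1 | x3 = a + b − a·b on (0.4200, 0.3200) = 0.6056
x5 & x5 = a·b on (0.2800, 0.2800) = 0.0784
(x1 | x3) | (x5 & x5) = a + b − a·b on (0.6056, 0.0784) = 0.6365
((x3 & x5) | ~x4) | ((x1 | x3) | (x5 & x5)) = a + b − a·b on (0.7269, 0.6365) = 0.9007

0.901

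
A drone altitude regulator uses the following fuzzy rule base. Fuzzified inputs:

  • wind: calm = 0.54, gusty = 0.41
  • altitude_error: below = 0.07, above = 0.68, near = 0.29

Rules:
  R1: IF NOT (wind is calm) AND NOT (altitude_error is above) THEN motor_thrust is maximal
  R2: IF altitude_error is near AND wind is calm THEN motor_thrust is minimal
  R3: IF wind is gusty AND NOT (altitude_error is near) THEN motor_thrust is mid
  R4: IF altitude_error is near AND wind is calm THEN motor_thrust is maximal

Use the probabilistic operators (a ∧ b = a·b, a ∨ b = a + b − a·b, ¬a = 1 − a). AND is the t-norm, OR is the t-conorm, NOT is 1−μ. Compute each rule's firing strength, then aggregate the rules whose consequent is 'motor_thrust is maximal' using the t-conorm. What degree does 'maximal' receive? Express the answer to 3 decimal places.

0.281

R1: ¬calm=1−0.54=0.46, ¬above=1−0.68=0.32; AND[a·b] → w = 0.1472
R2: near=0.29, calm=0.54; AND[a·b] → w = 0.1566
R3: gusty=0.41, ¬near=1−0.29=0.71; AND[a·b] → w = 0.2911
R4: near=0.29, calm=0.54; AND[a·b] → w = 0.1566
Rules with consequent 'maximal': {R1, R4} → strengths 0.1472, 0.1566
Aggregate via t-conorm [a + b − a·b]: 0.2807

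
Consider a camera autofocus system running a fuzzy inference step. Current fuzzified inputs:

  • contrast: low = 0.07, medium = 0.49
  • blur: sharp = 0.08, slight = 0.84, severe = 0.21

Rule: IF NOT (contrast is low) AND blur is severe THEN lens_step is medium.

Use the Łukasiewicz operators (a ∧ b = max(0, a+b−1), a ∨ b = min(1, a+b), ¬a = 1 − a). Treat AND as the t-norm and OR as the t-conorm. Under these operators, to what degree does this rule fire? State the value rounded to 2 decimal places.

0.14

firing strength: ¬low=1−0.07=0.93, severe=0.21; AND[max(0, a+b−1)] → w = 0.14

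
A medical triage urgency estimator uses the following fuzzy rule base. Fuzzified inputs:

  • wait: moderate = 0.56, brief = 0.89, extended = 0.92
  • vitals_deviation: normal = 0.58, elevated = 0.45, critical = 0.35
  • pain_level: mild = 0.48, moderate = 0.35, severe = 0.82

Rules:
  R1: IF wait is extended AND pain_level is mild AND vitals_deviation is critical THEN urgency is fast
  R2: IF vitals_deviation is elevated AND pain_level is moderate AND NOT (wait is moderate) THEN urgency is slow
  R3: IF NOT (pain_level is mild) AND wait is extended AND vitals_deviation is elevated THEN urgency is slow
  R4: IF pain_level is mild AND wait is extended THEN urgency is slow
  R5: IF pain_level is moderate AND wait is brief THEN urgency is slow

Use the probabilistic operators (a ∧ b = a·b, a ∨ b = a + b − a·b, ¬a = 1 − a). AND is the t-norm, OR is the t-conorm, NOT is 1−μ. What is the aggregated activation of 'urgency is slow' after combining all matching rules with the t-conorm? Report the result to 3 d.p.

R1: extended=0.92, mild=0.48, critical=0.35; AND[a·b] → w = 0.1546
R2: elevated=0.45, moderate=0.35, ¬moderate=1−0.56=0.44; AND[a·b] → w = 0.0693
R3: ¬mild=1−0.48=0.52, extended=0.92, elevated=0.45; AND[a·b] → w = 0.2153
R4: mild=0.48, extended=0.92; AND[a·b] → w = 0.4416
R5: moderate=0.35, brief=0.89; AND[a·b] → w = 0.3115
Rules with consequent 'slow': {R2, R3, R4, R5} → strengths 0.0693, 0.2153, 0.4416, 0.3115
Aggregate via t-conorm [a + b − a·b]: 0.7192

0.719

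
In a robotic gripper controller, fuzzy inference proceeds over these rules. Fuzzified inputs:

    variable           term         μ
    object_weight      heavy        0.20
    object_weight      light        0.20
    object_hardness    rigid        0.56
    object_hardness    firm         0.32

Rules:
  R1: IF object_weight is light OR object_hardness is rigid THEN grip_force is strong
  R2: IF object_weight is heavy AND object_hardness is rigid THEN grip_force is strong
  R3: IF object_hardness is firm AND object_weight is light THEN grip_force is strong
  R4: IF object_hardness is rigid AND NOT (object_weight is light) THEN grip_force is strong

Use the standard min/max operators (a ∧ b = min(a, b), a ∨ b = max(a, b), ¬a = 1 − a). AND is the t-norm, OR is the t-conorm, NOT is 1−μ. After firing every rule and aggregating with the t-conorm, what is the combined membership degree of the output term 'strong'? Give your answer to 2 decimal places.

R1: light=0.20, rigid=0.56; OR[max(a, b)] → w = 0.56
R2: heavy=0.20, rigid=0.56; AND[min(a, b)] → w = 0.20
R3: firm=0.32, light=0.20; AND[min(a, b)] → w = 0.20
R4: rigid=0.56, ¬light=1−0.20=0.80; AND[min(a, b)] → w = 0.56
Rules with consequent 'strong': {R1, R2, R3, R4} → strengths 0.56, 0.20, 0.20, 0.56
Aggregate via t-conorm [max(a, b)]: 0.56

0.56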